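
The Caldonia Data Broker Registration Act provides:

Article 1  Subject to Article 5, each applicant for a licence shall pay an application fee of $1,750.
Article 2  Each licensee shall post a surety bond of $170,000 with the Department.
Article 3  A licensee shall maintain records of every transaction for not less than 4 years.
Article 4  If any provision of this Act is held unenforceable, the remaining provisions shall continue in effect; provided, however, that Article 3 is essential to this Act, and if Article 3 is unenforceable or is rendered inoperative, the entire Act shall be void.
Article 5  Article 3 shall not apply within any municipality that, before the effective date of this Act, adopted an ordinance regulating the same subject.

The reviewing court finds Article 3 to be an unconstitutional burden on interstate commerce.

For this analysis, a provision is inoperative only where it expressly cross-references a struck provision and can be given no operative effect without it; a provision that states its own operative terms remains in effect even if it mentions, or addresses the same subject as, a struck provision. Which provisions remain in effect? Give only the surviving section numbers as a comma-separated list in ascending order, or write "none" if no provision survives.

Article 3 is struck. The only function of Article 5 is the local-preemption carve-out from Article 3, so it cannot stand once Article 3 is removed. Article 4 makes Article 3 an essential term, and Article 3 is the provision held invalid; under Article 4, the entire Act is therefore void. No provision of the Act survives.

none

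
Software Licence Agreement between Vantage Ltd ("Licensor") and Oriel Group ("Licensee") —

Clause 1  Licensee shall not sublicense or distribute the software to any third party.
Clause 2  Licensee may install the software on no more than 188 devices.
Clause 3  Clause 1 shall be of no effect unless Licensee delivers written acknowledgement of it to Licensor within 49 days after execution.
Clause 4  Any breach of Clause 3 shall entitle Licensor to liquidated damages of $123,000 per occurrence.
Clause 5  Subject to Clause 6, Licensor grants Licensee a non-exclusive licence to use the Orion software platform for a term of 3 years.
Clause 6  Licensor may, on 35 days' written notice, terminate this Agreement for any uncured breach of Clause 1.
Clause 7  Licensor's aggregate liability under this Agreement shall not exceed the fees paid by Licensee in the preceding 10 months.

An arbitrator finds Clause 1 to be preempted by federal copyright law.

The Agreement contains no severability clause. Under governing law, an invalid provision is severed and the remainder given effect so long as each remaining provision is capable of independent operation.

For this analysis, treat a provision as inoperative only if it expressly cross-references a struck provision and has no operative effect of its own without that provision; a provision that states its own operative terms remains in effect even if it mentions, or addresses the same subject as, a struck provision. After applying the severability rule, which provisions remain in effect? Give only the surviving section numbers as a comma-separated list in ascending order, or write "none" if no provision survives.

2, 5, 7

Clause 1 is struck. The only function of Clause 3 is the acknowledgement condition for Clause 1, so it cannot stand once Clause 1 is removed. Clause 6 has no operative effect of its own apart from Clause 1 and is therefore inoperative. Clause 4 has no operative effect of its own apart from Clause 3 and is therefore inoperative. Although Clause 5 refers to Clause 6, its operative terms do not depend on Clause 6, so it remains in effect. Under the stated default rule, only provisions that cannot operate independently fall away; the rest are enforced. Clause 2, Clause 5, and Clause 7 remain in effect.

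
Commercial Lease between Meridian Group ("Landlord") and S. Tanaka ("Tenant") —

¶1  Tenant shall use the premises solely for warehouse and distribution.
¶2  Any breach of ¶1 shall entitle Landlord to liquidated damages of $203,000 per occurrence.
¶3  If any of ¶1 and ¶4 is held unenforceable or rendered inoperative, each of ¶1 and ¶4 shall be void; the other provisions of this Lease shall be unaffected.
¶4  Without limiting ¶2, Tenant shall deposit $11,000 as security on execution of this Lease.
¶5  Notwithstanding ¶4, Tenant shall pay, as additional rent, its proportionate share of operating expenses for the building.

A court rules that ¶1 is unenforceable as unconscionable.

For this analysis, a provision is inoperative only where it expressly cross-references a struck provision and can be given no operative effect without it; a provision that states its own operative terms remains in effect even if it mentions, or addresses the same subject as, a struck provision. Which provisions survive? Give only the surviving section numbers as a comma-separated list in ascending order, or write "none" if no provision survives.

¶1 is struck. ¶2 has no operative effect of its own apart from ¶1 and is therefore inoperative. ¶5 mentions ¶4 but its own obligation stands independently of ¶4, so ¶5 is not affected. ¶3 declares ¶1 and ¶4 mutually dependent; since one of them has fallen, all of them are of no effect. That brings down ¶4 as well. The remainder continues in force under ¶3. That leaves ¶3 and ¶5 in effect.

3, 5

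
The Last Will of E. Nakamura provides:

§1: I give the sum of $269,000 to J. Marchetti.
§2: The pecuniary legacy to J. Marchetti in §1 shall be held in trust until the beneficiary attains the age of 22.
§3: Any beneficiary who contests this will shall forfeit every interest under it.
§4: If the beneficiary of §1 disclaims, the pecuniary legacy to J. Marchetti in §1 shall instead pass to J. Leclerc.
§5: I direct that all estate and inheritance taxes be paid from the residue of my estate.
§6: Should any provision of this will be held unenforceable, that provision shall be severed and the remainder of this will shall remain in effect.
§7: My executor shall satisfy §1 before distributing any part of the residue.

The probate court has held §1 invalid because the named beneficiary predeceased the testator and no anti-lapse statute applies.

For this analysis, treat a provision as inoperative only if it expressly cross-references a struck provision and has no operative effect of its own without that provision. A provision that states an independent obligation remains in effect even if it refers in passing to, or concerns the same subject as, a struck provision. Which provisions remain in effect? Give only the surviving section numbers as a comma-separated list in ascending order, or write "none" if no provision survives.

§1 is struck. §2 operates only by reference to §1, so it falls with §1. The only function of §4 is the alternative disposition for §1, so it cannot stand once §1 is removed. §7 operates only by reference to §1, so it falls with §1. §6 is a severability clause and preserves every provision that can still be given independent effect. That leaves §3, §5, and §6 in effect.

3, 5, 6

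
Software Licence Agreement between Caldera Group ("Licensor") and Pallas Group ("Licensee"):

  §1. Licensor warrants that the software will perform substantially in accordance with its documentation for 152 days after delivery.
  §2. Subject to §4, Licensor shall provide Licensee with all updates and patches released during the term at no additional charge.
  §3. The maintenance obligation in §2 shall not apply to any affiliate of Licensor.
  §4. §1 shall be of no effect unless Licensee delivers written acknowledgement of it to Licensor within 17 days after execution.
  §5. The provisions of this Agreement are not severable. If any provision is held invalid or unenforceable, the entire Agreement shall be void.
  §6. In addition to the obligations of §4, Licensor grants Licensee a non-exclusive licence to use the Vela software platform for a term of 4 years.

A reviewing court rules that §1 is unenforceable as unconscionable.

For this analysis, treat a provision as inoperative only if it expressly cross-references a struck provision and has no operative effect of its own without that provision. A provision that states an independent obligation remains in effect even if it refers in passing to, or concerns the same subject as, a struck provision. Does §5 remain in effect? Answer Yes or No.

§1 is struck. §4 has no operative effect of its own apart from §1 and is therefore inoperative. §5 provides that the Agreement is not severable, so the invalidity of any one provision voids the entire Agreement. No provision of the Agreement survives. §5 is among the inoperative provisions, so the answer is no.

No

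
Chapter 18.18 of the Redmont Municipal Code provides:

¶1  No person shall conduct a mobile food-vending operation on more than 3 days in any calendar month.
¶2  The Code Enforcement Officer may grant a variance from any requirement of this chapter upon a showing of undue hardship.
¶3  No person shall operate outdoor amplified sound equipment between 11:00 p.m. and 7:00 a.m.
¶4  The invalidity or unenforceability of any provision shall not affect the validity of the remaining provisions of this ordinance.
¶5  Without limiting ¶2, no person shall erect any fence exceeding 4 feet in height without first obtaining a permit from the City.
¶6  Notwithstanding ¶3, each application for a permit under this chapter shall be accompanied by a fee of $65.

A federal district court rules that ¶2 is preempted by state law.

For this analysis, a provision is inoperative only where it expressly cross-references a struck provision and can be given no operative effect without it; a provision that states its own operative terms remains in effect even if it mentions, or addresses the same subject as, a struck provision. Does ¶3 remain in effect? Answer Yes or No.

¶2 is struck. ¶5 mentions ¶2 but its own obligation stands independently of ¶2, so ¶5 is not affected. Nothing else in the ordinance is defined by reference to ¶2. Under the severability clause in ¶4, the remaining provisions continue in force. The provisions still in force are ¶1, ¶3, ¶4, ¶5, and ¶6. ¶3 is among the surviving provisions, so the answer is yes.

Yes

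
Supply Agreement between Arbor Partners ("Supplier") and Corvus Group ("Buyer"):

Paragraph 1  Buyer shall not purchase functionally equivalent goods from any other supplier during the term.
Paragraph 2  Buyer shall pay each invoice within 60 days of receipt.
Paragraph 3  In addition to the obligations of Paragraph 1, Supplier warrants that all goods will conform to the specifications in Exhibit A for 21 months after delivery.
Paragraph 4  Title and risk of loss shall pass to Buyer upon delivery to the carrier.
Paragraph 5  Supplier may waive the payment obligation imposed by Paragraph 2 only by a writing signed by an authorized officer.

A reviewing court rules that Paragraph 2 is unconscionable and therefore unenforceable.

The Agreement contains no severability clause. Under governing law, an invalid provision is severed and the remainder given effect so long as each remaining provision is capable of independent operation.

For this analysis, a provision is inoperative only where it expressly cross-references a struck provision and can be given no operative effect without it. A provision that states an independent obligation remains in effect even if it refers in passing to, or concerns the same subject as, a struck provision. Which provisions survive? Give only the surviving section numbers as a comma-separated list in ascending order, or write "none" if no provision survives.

Paragraph 2 is struck. The only function of Paragraph 5 is the waiver condition for Paragraph 2, so it cannot stand once Paragraph 2 is removed. Under the stated default rule, only provisions that cannot operate independently fall away; the rest are enforced. That leaves Paragraph 1, Paragraph 3, and Paragraph 4 in effect.

1, 3, 4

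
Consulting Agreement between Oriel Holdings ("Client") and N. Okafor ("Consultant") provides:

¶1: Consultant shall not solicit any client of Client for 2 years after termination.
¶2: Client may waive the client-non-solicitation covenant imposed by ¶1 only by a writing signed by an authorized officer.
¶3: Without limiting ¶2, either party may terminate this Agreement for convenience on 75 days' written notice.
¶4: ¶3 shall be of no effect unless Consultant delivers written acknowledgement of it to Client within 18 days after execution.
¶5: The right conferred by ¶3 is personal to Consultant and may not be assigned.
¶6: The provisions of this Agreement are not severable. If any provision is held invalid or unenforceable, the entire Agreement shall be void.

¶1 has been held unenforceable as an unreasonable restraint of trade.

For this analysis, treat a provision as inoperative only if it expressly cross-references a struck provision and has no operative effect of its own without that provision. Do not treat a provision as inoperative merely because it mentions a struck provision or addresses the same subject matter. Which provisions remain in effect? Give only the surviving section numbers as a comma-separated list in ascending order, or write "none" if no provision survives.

¶1 is struck. The only function of ¶2 is the waiver condition for ¶1, so it cannot stand once ¶1 is removed. ¶6 provides that the Agreement is not severable, so the invalidity of any one provision voids the entire Agreement. No provision of the Agreement survives.

none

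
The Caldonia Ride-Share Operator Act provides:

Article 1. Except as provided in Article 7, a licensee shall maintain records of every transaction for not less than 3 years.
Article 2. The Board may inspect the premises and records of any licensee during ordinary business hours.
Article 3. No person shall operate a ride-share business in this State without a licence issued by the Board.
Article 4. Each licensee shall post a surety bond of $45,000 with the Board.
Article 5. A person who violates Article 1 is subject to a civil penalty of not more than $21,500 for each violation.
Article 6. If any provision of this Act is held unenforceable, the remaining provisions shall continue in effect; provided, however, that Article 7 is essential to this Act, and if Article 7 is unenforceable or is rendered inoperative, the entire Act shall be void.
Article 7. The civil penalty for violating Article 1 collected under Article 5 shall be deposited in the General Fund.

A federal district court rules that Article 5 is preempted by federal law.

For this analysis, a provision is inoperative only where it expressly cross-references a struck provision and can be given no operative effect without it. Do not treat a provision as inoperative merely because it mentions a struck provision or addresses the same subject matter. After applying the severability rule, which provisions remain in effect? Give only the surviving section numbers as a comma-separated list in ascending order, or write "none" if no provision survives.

none

Article 5 is struck. The whole of Article 7 is the disposition of the civil penalty for violating Article 1, defined by reference to Article 5, so Article 7 cannot stand once Article 5 is removed. Article 6 makes Article 7 an essential term, and Article 7 has been rendered inoperative by the cascade; under Article 6, the entire Act is therefore void. No provision of the Act survives.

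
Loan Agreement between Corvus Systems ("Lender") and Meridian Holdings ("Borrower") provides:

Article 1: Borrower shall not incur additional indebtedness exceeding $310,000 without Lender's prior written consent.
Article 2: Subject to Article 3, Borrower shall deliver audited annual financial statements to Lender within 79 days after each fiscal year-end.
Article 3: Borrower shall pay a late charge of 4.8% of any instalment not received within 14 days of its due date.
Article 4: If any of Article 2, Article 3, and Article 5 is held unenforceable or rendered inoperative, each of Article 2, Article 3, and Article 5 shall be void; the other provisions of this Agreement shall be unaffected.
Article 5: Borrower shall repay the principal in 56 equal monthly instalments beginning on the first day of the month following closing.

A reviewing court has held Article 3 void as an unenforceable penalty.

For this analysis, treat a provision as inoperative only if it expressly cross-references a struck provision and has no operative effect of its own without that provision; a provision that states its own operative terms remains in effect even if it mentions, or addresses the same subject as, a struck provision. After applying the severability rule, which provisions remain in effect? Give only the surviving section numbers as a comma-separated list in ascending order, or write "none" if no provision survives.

Article 3 is struck. No other provision's operative terms depend on Article 3. Article 4 declares Article 2, Article 3, and Article 5 mutually dependent; since one of them has fallen, all of them are of no effect. That brings down Article 2 and Article 5 as well. The remainder continues in force under Article 4. The provisions still in force are Article 1 and Article 4.

1, 4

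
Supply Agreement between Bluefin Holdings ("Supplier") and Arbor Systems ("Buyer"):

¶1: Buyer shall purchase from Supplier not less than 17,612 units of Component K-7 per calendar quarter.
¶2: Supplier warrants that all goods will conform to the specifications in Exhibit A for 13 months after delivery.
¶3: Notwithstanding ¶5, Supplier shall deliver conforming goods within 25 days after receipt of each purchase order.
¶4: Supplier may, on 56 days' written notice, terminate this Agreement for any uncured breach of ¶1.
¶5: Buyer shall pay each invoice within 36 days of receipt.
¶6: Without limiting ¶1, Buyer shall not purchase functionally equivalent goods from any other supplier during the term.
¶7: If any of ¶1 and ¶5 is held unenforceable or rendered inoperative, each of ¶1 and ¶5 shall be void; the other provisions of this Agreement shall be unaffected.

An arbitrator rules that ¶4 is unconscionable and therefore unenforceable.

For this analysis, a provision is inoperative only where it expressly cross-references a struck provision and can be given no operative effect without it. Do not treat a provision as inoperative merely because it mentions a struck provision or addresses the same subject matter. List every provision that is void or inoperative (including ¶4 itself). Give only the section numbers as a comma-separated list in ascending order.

4

¶4 is struck. Nothing else in the Agreement is defined by reference to ¶4. ¶7 ties ¶1 and ¶5 together, but none of those is affected here; the remaining provisions continue in force under ¶7. ¶1, ¶2, ¶3, ¶5, ¶6, and ¶7 remain in effect.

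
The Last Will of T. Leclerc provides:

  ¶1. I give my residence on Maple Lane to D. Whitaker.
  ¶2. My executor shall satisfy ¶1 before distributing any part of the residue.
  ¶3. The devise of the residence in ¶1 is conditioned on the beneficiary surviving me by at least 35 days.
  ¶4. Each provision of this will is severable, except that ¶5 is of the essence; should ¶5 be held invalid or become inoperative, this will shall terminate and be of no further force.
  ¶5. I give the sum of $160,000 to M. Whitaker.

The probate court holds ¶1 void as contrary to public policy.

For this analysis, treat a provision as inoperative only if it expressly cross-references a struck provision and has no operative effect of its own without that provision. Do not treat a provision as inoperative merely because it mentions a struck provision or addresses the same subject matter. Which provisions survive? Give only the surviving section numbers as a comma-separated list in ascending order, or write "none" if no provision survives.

4, 5

¶1 is struck. ¶2 merely fixes the priority direction for ¶1; with ¶1 gone it has nothing to operate on and falls away. The only function of ¶3 is the survivorship condition on ¶1, so it cannot stand once ¶1 is removed. ¶4 makes ¶5 an essential term, but ¶5 is unaffected, so the severability proviso in ¶4 preserves the remaining provisions. The provisions still in force are ¶4 and ¶5.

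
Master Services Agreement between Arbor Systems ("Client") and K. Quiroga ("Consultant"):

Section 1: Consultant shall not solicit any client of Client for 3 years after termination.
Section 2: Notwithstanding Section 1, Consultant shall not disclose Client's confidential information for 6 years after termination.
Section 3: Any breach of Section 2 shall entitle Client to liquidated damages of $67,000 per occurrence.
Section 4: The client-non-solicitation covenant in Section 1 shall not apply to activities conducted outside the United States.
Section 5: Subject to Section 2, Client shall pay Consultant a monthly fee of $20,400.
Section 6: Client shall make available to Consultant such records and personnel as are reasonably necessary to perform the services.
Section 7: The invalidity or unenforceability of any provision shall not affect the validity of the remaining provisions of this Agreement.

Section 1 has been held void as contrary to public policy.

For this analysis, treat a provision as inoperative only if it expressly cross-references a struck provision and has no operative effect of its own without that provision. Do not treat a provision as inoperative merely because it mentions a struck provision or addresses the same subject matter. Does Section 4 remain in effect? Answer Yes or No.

Section 1 is struck. Section 4 does nothing except set the carve-out from the client-non-solicitation covenant by reference to Section 1; with Section 1 gone it has no independent effect and is inoperative. Although Section 2 refers to Section 1, its operative terms do not depend on Section 1, so it remains in effect. Under the severability clause in Section 7, the remaining provisions continue in force. Section 2, Section 3, Section 5, Section 6, and Section 7 remain in effect. Section 4 is among the inoperative provisions, so the answer is no.

No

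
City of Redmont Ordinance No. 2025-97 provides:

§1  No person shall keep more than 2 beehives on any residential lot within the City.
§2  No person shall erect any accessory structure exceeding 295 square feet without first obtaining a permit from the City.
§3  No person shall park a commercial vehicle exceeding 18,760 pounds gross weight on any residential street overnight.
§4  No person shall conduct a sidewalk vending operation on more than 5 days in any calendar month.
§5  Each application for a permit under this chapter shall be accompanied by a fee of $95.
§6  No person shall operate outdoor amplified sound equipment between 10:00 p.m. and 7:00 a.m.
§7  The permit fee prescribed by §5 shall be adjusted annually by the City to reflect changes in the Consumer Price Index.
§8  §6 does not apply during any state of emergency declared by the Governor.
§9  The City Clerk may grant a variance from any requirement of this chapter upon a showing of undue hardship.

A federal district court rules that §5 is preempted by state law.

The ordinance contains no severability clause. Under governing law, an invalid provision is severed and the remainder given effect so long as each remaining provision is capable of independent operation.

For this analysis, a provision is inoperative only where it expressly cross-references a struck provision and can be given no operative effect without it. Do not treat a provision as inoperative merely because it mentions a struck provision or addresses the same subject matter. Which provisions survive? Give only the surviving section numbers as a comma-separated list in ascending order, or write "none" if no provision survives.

1, 2, 3, 4, 6, 8, 9

§5 is struck. §7 has no operative effect of its own apart from §5 and is therefore inoperative. With no severability clause, the stated default rule severs what cannot stand and enforces each remaining provision that can operate on its own. The provisions still in force are §1, §2, §3, §4, §6, §8, and §9.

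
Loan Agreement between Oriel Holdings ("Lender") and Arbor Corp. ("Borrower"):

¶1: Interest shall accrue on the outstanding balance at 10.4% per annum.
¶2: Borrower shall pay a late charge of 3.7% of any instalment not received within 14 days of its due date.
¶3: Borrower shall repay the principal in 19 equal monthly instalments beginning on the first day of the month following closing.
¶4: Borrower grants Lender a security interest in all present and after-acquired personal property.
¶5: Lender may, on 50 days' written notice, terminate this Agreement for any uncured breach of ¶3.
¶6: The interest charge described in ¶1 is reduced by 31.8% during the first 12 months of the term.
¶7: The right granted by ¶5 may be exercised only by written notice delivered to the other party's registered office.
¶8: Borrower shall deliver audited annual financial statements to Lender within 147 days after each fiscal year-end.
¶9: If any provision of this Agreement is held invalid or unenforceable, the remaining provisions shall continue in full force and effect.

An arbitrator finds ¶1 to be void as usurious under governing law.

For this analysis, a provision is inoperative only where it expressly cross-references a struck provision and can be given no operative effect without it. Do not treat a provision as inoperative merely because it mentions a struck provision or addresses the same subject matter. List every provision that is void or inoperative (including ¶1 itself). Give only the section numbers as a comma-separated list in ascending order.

¶1 is struck. ¶6 does nothing except set the introductory reduction to the interest charge by reference to ¶1; with ¶1 gone it has no independent effect and is inoperative. Under the severability clause in ¶9, the remaining provisions continue in force. That leaves ¶2, ¶3, ¶4, ¶5, ¶7, ¶8, and ¶9 in effect.

1, 6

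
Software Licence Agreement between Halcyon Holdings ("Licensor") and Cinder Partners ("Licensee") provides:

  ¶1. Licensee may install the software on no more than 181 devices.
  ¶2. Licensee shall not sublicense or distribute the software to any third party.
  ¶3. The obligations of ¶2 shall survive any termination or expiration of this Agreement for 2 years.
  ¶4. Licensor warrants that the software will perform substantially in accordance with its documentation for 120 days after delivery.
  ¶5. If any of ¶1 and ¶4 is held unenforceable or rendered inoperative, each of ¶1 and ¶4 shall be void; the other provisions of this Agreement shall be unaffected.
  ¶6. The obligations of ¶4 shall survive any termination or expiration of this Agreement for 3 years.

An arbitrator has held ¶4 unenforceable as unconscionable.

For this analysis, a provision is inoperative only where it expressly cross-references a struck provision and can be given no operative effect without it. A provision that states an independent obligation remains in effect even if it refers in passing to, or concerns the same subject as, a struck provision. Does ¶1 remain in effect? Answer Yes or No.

No

¶4 is struck. ¶6 has no operative effect of its own apart from ¶4 and is therefore inoperative. ¶5 declares ¶1 and ¶4 mutually dependent; since one of them has fallen, all of them are of no effect. That brings down ¶1 as well. The remainder continues in force under ¶5. That leaves ¶2, ¶3, and ¶5 in effect. ¶1 is among the inoperative provisions, so the answer is no.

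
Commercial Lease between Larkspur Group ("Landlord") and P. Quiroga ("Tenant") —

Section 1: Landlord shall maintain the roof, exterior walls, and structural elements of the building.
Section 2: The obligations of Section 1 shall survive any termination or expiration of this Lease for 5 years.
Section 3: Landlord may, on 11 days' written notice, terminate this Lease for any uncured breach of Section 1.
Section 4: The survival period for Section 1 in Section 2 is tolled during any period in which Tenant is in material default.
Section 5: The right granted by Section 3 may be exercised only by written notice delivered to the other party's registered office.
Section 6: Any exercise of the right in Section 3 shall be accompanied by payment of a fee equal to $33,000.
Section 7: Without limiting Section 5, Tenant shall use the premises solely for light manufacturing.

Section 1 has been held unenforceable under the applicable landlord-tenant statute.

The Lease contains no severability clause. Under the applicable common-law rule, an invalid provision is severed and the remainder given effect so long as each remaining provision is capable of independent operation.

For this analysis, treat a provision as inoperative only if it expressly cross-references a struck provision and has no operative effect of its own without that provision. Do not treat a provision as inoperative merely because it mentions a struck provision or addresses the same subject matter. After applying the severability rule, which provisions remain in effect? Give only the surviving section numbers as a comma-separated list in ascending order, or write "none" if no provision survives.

Section 1 is struck. The only function of Section 2 is the survival period for Section 1, so it cannot stand once Section 1 is removed. The only function of Section 3 is the termination right for breach of Section 1, so it cannot stand once Section 1 is removed. Section 4 does nothing except set the tolling of the survival period for Section 1 by reference to Section 2; with Section 2 gone it has no independent effect and is inoperative. Section 5 has no operative effect of its own apart from Section 3 and is therefore inoperative. Section 6 has no operative effect of its own apart from Section 3 and is therefore inoperative. Section 7 mentions Section 5 but its own obligation stands independently of Section 5, so Section 7 is not affected. Under the stated default rule, only provisions that cannot operate independently fall away; the rest are enforced. Only Section 7 remains in effect.

7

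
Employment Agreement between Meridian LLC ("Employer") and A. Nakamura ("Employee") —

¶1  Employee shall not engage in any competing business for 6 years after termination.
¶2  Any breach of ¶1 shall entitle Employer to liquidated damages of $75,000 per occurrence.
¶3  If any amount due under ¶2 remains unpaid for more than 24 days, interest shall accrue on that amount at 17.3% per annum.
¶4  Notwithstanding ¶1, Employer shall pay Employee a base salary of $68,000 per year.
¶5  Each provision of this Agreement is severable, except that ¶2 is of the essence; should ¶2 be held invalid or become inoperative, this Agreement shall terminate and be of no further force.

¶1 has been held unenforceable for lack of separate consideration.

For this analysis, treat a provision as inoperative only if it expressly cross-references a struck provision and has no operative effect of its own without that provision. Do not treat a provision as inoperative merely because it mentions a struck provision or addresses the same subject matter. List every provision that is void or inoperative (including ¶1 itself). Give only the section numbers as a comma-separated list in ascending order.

¶1 is struck. ¶2 operates only by reference to ¶1, so it falls with ¶1. ¶3 has no operative effect of its own apart from ¶2 and is therefore inoperative. ¶5 makes ¶2 an essential term, and ¶2 has been rendered inoperative by the cascade; under ¶5, the entire Agreement is therefore void. No provision of the Agreement survives.

1, 2, 3, 4, 5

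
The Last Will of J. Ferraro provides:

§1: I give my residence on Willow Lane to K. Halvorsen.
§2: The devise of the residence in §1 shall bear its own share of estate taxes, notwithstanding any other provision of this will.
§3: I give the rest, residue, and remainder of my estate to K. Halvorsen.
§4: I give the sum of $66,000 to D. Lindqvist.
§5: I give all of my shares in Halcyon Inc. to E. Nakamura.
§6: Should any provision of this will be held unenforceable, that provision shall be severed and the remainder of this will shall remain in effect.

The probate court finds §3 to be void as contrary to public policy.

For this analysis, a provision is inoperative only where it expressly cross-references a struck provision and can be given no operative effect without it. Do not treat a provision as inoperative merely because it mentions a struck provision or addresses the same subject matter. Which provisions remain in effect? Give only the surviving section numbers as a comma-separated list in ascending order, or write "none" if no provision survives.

§3 is struck. Nothing else in the will is defined by reference to §3. Under the severability clause in §6, the remaining provisions continue in force. The provisions still in force are §1, §2, §4, §5, and §6.

1, 2, 4, 5, 6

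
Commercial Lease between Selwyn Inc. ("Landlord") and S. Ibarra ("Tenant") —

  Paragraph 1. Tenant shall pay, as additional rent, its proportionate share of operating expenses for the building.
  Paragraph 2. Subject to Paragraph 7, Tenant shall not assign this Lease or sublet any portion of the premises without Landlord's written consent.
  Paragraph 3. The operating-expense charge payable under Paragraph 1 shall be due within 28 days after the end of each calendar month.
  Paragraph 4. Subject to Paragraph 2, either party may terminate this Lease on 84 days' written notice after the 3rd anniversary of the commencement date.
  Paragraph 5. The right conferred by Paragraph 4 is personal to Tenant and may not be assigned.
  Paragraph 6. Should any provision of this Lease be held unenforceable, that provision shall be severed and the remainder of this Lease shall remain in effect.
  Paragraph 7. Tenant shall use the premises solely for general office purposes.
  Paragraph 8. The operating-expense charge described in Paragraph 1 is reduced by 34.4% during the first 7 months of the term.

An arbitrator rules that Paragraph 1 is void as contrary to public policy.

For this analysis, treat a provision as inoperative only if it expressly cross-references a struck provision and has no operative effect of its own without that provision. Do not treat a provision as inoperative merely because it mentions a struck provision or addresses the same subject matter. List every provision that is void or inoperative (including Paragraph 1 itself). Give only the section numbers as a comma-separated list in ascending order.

Paragraph 1 is struck. Paragraph 3 has no operative effect of its own apart from Paragraph 1 and is therefore inoperative. Paragraph 8 operates only by reference to Paragraph 1, so it falls with Paragraph 1. Under the severability clause in Paragraph 6, the remaining provisions continue in force. The provisions still in force are Paragraph 2, Paragraph 4, Paragraph 5, Paragraph 6, and Paragraph 7.

1, 3, 8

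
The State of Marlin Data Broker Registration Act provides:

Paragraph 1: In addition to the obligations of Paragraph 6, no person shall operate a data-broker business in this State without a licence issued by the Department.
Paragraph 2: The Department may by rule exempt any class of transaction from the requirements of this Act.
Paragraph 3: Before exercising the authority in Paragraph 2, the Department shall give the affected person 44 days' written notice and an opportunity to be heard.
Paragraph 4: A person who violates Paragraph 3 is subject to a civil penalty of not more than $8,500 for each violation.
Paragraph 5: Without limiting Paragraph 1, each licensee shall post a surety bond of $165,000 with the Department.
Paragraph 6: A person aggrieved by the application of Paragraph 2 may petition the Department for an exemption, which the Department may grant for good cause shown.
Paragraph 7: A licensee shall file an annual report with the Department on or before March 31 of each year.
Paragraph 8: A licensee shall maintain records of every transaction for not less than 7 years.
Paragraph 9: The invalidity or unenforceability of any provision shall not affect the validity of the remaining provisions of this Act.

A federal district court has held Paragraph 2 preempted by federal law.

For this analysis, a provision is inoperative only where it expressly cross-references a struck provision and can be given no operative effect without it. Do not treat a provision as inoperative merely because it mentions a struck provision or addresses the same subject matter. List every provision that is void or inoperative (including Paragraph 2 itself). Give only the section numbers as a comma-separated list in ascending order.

Paragraph 2 is struck. Paragraph 3 has no operative effect of its own apart from Paragraph 2 and is therefore inoperative. The only function of Paragraph 6 is the exemption procedure for Paragraph 2, so it cannot stand once Paragraph 2 is removed. Paragraph 4 has no operative effect of its own apart from Paragraph 3 and is therefore inoperative. Although Paragraph 1 refers to Paragraph 6, its operative terms do not depend on Paragraph 6, so it remains in effect. Paragraph 9 is a severability clause and preserves every provision that can still be given independent effect. Paragraph 1, Paragraph 5, Paragraph 7, Paragraph 8, and Paragraph 9 remain in effect.

2, 3, 4, 6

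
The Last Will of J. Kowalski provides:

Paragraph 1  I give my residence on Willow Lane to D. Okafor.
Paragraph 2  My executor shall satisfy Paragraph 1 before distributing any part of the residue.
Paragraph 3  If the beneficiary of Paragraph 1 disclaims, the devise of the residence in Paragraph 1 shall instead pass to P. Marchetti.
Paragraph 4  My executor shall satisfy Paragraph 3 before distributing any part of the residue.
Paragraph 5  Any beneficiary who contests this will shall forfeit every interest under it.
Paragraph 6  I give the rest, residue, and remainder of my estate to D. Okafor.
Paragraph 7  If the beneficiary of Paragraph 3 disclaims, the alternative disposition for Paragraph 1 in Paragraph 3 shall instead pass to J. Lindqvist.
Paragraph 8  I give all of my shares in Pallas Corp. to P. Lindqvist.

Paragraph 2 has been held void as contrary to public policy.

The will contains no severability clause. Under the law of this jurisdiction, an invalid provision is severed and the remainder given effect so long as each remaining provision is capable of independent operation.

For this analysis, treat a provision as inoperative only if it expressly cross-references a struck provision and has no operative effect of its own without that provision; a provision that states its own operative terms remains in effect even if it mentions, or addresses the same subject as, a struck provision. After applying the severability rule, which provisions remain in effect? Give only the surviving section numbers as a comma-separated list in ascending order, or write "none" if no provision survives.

1, 3, 4, 5, 6, 7, 8

Paragraph 2 is struck. No other provision's operative terms depend on Paragraph 2. With no severability clause, the stated default rule severs what cannot stand and enforces each remaining provision that can operate on its own. Paragraph 1, Paragraph 3, Paragraph 4, Paragraph 5, Paragraph 6, Paragraph 7, and Paragraph 8 remain in effect.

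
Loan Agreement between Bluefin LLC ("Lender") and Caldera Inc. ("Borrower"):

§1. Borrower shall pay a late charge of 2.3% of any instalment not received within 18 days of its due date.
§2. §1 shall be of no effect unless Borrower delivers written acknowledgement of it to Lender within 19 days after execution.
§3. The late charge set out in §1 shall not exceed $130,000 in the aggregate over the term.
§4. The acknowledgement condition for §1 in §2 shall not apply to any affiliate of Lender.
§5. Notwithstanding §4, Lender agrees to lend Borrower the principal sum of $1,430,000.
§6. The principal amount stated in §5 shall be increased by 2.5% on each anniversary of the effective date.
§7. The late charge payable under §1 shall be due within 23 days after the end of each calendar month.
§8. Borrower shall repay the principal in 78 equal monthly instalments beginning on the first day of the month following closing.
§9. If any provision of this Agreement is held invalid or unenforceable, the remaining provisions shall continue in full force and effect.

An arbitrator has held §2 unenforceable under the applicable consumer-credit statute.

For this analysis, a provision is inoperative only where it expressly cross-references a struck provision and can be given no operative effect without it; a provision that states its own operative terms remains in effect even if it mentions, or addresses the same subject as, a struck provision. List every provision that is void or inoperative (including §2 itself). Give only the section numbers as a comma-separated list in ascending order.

§2 is struck. The whole of §4 is the carve-out from the acknowledgement condition for §1, defined by reference to §2, so §4 cannot stand once §2 is removed. Although §5 refers to §4, its operative terms do not depend on §4, so it remains in effect. Under the severability clause in §9, the remaining provisions continue in force. The provisions still in force are §1, §3, §5, §6, §7, §8, and §9.

2, 4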